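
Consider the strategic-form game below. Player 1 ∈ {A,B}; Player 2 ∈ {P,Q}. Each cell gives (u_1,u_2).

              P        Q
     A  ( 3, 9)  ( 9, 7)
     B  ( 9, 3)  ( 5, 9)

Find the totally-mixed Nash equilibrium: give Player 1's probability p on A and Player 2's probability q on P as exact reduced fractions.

P1 mixes 3/4 on A; P2 mixes 2/5 on P

P1 indiff ⇒ q·3+(1-q)·9 = q·9+(1-q)·5 ⇒ q(-6) = (1-q)(-4) ⇒ q = 2/5
P2 indiff ⇒ p·9+(1-p)·3 = p·7+(1-p)·9 ⇒ p(2) = (1-p)(6) ⇒ p = 3/4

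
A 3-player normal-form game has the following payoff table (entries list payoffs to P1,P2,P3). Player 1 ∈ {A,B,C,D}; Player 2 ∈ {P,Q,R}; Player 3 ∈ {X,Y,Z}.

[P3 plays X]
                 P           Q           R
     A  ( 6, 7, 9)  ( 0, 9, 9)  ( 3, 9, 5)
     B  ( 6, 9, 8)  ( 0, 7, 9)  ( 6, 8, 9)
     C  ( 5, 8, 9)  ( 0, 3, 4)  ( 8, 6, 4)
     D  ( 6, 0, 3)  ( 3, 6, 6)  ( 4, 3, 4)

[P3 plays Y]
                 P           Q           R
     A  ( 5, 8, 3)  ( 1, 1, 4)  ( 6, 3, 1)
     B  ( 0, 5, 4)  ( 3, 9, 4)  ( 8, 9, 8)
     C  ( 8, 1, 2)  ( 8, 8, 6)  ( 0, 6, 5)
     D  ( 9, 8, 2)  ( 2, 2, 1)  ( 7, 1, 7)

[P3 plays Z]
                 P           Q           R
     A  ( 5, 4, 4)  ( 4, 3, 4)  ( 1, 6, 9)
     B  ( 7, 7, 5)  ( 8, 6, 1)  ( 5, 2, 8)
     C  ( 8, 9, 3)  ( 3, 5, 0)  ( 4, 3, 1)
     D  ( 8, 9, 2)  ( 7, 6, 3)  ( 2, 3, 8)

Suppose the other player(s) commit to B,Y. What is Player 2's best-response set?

u_2(P vs B,Y) = 5
u_2(Q vs B,Y) = 9
u_2(R vs B,Y) = 9
max payoff 9 at {Q,R}

P2 best: {Q,R}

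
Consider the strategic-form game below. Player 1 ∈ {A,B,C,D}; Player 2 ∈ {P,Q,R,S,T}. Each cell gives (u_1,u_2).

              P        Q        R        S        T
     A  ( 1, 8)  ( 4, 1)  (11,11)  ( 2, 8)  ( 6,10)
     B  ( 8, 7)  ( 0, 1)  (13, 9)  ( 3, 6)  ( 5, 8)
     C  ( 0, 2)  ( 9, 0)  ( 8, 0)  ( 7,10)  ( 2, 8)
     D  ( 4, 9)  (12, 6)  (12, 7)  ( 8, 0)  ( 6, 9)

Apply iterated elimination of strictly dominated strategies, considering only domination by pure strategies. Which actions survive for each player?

IESDS → P1:{A,B,D} P2:{P,R,T}

P1 drop C (D beats it: P:4>0 Q:12>9 R:12>8 S:8>7 T:6>2)
P2 drop Q (P beats it: A:8>1 B:7>1 D:9>6)
P2 drop S (R beats it: A:11>8 B:9>6 D:7>0)
P1→{A,B,D} P2→{P,R,T}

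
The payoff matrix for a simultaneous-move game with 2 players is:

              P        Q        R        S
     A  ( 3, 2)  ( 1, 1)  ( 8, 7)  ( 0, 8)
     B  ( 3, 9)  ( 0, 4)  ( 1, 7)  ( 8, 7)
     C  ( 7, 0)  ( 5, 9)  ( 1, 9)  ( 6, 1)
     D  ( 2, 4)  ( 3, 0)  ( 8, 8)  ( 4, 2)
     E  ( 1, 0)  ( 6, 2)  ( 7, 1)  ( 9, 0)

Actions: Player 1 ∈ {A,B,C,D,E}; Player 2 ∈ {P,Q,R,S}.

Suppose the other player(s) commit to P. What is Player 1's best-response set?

P1 best: {C}

u_1(A vs P) = 3
u_1(B vs P) = 3
u_1(C vs P) = 7
u_1(D vs P) = 2
u_1(E vs P) = 1
max payoff 7 at {C}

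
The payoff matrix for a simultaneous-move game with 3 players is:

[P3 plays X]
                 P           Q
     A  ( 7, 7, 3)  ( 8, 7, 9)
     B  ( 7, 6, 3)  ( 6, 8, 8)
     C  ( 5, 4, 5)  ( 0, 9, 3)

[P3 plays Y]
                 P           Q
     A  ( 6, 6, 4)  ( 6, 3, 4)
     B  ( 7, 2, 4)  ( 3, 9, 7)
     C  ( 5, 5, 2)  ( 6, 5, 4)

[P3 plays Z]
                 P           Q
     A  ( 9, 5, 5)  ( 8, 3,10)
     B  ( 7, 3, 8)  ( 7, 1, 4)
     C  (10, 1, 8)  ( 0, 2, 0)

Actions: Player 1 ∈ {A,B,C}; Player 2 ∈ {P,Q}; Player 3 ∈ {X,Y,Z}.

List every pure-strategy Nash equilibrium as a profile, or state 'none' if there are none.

(A,P,X): not NE [P3→Z gives 5>3]
(A,P,Y): not NE [P1→B gives 7>6; P3→Z gives 5>4]
(A,P,Z): not NE [P1→C gives 10>9]
(A,Q,X): not NE [P3→Z gives 10>9]
(A,Q,Y): not NE [P2→P gives 6>3; P3→Z gives 10>4]
(A,Q,Z): not NE [P2→P gives 5>3]
(B,P,X): not NE [P2→Q gives 8>6; P3→Z gives 8>3]
(B,P,Y): not NE [P2→Q gives 9>2; P3→Z gives 8>4]
(B,P,Z): not NE [P1→C gives 10>7]
(B,Q,X): not NE [P1→A gives 8>6]
(B,Q,Y): not NE [P1→C gives 6>3; P3→X gives 8>7]
(B,Q,Z): not NE [P1→A gives 8>7; P2→P gives 3>1; P3→X gives 8>4]
(C,P,X): not NE [P1→B gives 7>5; P2→Q gives 9>4; P3→Z gives 8>5]
(C,P,Y): not NE [P1→B gives 7>5; P3→Z gives 8>2]
(C,P,Z): not NE [P2→Q gives 2>1]
(C,Q,X): not NE [P1→A gives 8>0; P3→Y gives 4>3]
(C,Q,Y): NE
(C,Q,Z): not NE [P1→A gives 8>0; P3→Y gives 4>0]

Nash profiles: (C,Q,Y)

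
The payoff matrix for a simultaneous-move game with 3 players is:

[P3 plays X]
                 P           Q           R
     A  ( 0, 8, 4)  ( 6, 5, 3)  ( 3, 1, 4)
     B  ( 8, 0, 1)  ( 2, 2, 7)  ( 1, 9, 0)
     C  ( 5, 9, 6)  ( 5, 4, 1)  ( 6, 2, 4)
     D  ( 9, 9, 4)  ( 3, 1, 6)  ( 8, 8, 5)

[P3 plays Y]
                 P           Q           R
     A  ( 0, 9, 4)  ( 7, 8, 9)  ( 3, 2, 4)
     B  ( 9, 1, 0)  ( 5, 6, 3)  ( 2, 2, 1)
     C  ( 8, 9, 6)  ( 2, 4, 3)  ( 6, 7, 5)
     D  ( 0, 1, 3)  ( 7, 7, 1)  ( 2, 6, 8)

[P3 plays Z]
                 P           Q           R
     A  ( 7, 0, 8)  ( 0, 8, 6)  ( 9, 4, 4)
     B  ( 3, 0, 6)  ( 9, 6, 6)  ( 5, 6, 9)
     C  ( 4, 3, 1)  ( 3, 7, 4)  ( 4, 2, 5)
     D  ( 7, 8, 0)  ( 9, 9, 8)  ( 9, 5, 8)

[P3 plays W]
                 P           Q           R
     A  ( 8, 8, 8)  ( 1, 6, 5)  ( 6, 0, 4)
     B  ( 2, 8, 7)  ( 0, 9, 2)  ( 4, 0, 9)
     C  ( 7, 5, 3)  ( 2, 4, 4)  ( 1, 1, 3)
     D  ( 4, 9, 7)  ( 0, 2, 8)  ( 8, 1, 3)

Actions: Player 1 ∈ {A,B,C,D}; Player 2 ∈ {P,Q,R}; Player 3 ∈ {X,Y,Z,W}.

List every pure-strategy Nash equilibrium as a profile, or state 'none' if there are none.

Nash profiles: (A,P,W), (D,Q,Z)

(A,P,X): not NE [P1→D gives 9>0; P3→W gives 8>4]
(A,P,Y): not NE [P1→B gives 9>0; P3→W gives 8>4]
(A,P,Z): not NE [P2→Q gives 8>0]
(A,P,W): NE
(A,Q,X): not NE [P2→P gives 8>5; P3→Y gives 9>3]
(A,Q,Y): not NE [P2→P gives 9>8]
(A,Q,Z): not NE [P1→D gives 9>0; P3→Y gives 9>6]
(A,Q,W): not NE [P1→C gives 2>1; P2→P gives 8>6; P3→Y gives 9>5]
(A,R,X): not NE [P1→D gives 8>3; P2→P gives 8>1]
(A,R,Y): not NE [P1→C gives 6>3; P2→P gives 9>2]
(A,R,Z): not NE [P2→Q gives 8>4]
(A,R,W): not NE [P1→D gives 8>6; P2→P gives 8>0]
(B,P,X): not NE [P1→D gives 9>8; P2→R gives 9>0; P3→W gives 7>1]
(B,P,Y): not NE [P2→Q gives 6>1; P3→W gives 7>0]
(B,P,Z): not NE [P1→D gives 7>3; P2→R gives 6>0; P3→W gives 7>6]
(B,P,W): not NE [P1→A gives 8>2; P2→Q gives 9>8]
(B,Q,X): not NE [P1→A gives 6>2; P2→R gives 9>2]
(B,Q,Y): not NE [P1→D gives 7>5; P3→X gives 7>3]
(B,Q,Z): not NE [P3→X gives 7>6]
(B,Q,W): not NE [P1→C gives 2>0; P3→X gives 7>2]
(B,R,X): not NE [P1→D gives 8>1; P3→W gives 9>0]
(B,R,Y): not NE [P1→C gives 6>2; P2→Q gives 6>2; P3→W gives 9>1]
(B,R,Z): not NE [P1→D gives 9>5]
(B,R,W): not NE [P1→D gives 8>4; P2→Q gives 9>0]
(C,P,X): not NE [P1→D gives 9>5]
(C,P,Y): not NE [P1→B gives 9>8]
(C,P,Z): not NE [P1→D gives 7>4; P2→Q gives 7>3; P3→Y gives 6>1]
(C,P,W): not NE [P1→A gives 8>7; P3→Y gives 6>3]
(C,Q,X): not NE [P1→A gives 6>5; P2→P gives 9>4; P3→W gives 4>1]
(C,Q,Y): not NE [P1→D gives 7>2; P2→P gives 9>4; P3→W gives 4>3]
(C,Q,Z): not NE [P1→D gives 9>3]
(C,Q,W): not NE [P2→P gives 5>4]
(C,R,X): not NE [P1→D gives 8>6; P2→P gives 9>2; P3→Z gives 5>4]
(C,R,Y): not NE [P2→P gives 9>7]
(C,R,Z): not NE [P1→D gives 9>4; P2→Q gives 7>2]
(C,R,W): not NE [P1→D gives 8>1; P2→P gives 5>1; P3→Z gives 5>3]
(D,P,X): not NE [P3→W gives 7>4]
(D,P,Y): not NE [P1→B gives 9>0; P2→Q gives 7>1; P3→W gives 7>3]
(D,P,Z): not NE [P2→Q gives 9>8; P3→W gives 7>0]
(D,P,W): not NE [P1→A gives 8>4]
(D,Q,X): not NE [P1→A gives 6>3; P2→P gives 9>1; P3→W gives 8>6]
(D,Q,Y): not NE [P3→W gives 8>1]
(D,Q,Z): NE
(D,Q,W): not NE [P1→C gives 2>0; P2→P gives 9>2]
(D,R,X): not NE [P2→P gives 9>8; P3→Z gives 8>5]
(D,R,Y): not NE [P1→C gives 6>2; P2→Q gives 7>6]
(D,R,Z): not NE [P2→Q gives 9>5]
(D,R,W): not NE [P2→P gives 9>1; P3→Z gives 8>3]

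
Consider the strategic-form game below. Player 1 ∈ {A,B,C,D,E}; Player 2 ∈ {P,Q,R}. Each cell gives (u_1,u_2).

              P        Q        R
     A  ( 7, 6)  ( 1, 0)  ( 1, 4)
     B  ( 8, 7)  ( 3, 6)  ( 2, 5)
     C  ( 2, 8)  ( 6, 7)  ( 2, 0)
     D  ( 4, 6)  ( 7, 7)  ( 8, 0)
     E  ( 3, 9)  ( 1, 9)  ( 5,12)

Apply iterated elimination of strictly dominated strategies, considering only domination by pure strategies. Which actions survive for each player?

IESDS → P1:{B,D} P2:{P,Q}

P1 drop A (B beats it: P:8>7 Q:3>1 R:2>1)
P1 drop C (D beats it: P:4>2 Q:7>6 R:8>2)
P1 drop E (D beats it: P:4>3 Q:7>1 R:8>5)
P2 drop R (P beats it: B:7>5 D:6>0)
P1→{B,D} P2→{P,Q}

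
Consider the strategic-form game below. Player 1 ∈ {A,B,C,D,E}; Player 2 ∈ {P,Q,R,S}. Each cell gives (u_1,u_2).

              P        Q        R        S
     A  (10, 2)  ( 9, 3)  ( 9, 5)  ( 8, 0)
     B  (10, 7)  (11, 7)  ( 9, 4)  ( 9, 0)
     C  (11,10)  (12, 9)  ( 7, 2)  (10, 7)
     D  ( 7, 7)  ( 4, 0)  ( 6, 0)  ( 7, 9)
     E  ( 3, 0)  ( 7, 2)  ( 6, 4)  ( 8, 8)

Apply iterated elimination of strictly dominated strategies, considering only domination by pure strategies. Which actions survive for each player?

P1 drop D (A beats it: P:10>7 Q:9>4 R:9>6 S:8>7)
P1 drop E (B beats it: P:10>3 Q:11>7 R:9>6 S:9>8)
P2 drop S (P beats it: A:2>0 B:7>0 C:10>7)
P1→{A,B,C} P2→{P,Q,R}

Remaining: P1:{A,B,C} P2:{P,Q,R}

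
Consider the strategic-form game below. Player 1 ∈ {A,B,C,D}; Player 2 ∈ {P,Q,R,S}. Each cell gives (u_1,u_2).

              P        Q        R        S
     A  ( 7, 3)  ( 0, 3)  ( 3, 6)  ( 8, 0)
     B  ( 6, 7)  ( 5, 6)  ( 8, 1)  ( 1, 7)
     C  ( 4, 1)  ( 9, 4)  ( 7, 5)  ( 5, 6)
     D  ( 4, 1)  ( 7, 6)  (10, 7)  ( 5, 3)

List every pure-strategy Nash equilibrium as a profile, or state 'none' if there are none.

(A,P): not NE [P2→R gives 6>3]
(A,Q): not NE [P1→C gives 9>0; P2→R gives 6>3]
(A,R): not NE [P1→D gives 10>3]
(A,S): not NE [P2→R gives 6>0]
(B,P): not NE [P1→A gives 7>6]
(B,Q): not NE [P1→C gives 9>5; P2→S gives 7>6]
(B,R): not NE [P1→D gives 10>8; P2→S gives 7>1]
(B,S): not NE [P1→A gives 8>1]
(C,P): not NE [P1→A gives 7>4; P2→S gives 6>1]
(C,Q): not NE [P2→S gives 6>4]
(C,R): not NE [P1→D gives 10>7; P2→S gives 6>5]
(C,S): not NE [P1→A gives 8>5]
(D,P): not NE [P1→A gives 7>4; P2→R gives 7>1]
(D,Q): not NE [P1→C gives 9>7; P2→R gives 7>6]
(D,R): NE
(D,S): not NE [P1→A gives 8>5; P2→R gives 7>3]

Nash profiles: (D,R)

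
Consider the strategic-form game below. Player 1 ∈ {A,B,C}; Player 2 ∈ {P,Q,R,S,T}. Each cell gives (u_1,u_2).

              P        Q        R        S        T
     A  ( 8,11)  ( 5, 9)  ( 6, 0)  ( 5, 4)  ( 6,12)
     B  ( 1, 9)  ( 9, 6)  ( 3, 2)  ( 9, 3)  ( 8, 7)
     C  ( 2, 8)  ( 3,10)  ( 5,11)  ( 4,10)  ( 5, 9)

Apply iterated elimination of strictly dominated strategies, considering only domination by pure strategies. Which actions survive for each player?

P1 drop C (A beats it: P:8>2 Q:5>3 R:6>5 S:5>4 T:6>5)
P2 drop Q (P beats it: A:11>9 B:9>6)
P2 drop R (P beats it: A:11>0 B:9>2)
P2 drop S (P beats it: A:11>4 B:9>3)
P1→{A,B} P2→{P,T}

Remaining: P1:{A,B} P2:{P,T}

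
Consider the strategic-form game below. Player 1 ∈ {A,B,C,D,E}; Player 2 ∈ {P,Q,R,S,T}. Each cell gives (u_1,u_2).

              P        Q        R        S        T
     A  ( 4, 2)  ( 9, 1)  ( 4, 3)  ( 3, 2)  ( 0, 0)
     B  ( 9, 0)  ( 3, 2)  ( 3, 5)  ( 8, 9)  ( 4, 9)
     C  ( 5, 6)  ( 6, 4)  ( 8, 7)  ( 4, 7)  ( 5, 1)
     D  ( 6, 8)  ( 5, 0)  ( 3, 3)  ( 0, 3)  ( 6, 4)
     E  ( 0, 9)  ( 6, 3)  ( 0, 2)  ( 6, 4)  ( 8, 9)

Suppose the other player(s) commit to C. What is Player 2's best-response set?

u_2(P vs C) = 6
u_2(Q vs C) = 4
u_2(R vs C) = 7
u_2(S vs C) = 7
u_2(T vs C) = 1
max payoff 7 at {R,S}

argmax u_2 = {R,S}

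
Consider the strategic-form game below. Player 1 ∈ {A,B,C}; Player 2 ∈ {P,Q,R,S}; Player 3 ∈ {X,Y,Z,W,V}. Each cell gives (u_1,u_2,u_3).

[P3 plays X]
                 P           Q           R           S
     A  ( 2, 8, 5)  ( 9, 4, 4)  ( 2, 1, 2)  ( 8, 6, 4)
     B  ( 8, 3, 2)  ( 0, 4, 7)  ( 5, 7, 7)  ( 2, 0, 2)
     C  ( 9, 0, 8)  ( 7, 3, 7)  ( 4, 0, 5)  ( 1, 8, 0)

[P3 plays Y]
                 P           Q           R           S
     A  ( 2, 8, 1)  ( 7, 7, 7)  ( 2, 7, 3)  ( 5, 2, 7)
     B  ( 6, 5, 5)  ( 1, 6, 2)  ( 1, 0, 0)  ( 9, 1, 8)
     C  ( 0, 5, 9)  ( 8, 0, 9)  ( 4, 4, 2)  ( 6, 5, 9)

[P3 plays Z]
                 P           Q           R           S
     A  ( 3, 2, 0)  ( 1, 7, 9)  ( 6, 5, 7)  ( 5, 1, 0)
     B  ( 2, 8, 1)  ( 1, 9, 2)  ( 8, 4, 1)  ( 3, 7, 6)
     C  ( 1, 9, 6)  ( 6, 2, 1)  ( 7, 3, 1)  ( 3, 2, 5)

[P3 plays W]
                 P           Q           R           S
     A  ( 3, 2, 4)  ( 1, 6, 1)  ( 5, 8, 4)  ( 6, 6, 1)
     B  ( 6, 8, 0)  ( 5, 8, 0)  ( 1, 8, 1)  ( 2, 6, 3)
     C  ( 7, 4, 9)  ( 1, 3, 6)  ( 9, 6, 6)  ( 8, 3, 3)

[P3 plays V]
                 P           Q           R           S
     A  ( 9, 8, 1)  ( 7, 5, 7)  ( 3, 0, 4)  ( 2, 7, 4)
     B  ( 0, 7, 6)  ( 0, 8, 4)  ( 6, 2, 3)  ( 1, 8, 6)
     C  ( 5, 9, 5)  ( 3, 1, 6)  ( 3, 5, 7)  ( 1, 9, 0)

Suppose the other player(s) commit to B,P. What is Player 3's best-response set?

u_3(X vs B,P) = 2
u_3(Y vs B,P) = 5
u_3(Z vs B,P) = 1
u_3(W vs B,P) = 0
u_3(V vs B,P) = 6
max payoff 6 at {V}

P3 best: {V}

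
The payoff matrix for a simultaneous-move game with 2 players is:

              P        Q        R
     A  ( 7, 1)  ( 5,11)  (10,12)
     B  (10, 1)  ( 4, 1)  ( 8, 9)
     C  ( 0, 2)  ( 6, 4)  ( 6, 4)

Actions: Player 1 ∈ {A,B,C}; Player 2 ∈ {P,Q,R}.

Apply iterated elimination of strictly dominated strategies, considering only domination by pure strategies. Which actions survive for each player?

P2 drop P (R beats it: A:12>1 B:9>1 C:4>2)
P1 drop B (A beats it: Q:5>4 R:10>8)
P1→{A,C} P2→{Q,R}

Remaining: P1:{A,C} P2:{Q,R}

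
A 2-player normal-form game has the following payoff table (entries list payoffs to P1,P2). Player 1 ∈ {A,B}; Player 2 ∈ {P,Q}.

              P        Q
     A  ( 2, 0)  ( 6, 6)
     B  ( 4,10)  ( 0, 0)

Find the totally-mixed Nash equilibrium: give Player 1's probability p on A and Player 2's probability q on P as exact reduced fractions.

p=5/8, q=3/4

P1 indiff ⇒ q·2+(1-q)·6 = q·4+(1-q)·0 ⇒ q(-2) = (1-q)(-6) ⇒ q = 3/4
P2 indiff ⇒ p·0+(1-p)·10 = p·6+(1-p)·0 ⇒ p(-6) = (1-p)(-10) ⇒ p = 5/8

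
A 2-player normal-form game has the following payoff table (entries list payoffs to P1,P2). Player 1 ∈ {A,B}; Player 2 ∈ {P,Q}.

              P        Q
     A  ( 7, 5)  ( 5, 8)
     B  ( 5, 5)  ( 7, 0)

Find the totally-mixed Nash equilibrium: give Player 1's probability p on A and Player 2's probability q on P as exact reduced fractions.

p=5/8, q=1/2

P1 indiff ⇒ q·7+(1-q)·5 = q·5+(1-q)·7 ⇒ q(2) = (1-q)(2) ⇒ q = 1/2
P2 indiff ⇒ p·5+(1-p)·5 = p·8+(1-p)·0 ⇒ p(-3) = (1-p)(-5) ⇒ p = 5/8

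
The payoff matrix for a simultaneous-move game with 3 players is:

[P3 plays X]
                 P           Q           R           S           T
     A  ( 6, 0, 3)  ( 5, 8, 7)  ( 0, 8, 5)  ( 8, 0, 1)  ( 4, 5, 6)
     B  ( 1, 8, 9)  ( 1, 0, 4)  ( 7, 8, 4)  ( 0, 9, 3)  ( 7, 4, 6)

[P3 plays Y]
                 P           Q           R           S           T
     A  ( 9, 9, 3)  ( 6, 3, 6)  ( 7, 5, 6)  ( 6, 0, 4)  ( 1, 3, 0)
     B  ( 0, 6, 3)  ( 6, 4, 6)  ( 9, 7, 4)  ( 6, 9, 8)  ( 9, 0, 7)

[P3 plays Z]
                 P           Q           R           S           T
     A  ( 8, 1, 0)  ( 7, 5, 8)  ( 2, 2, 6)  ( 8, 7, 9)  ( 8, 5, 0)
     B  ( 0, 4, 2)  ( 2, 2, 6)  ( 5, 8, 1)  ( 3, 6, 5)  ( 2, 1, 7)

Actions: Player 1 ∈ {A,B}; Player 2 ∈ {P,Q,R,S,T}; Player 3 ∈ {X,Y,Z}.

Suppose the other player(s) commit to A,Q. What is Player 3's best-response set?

P3 best: {Z}

u_3(X vs A,Q) = 7
u_3(Y vs A,Q) = 6
u_3(Z vs A,Q) = 8
max payoff 8 at {Z}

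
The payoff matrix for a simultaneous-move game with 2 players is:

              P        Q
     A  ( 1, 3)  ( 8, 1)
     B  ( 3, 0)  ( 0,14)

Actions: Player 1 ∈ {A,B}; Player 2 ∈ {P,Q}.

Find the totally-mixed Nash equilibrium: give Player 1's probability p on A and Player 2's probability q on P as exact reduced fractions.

P1 indiff ⇒ q·1+(1-q)·8 = q·3+(1-q)·0 ⇒ q(-2) = (1-q)(-8) ⇒ q = 4/5
P2 indiff ⇒ p·3+(1-p)·0 = p·1+(1-p)·14 ⇒ p(2) = (1-p)(14) ⇒ p = 7/8

P1 mixes 7/8 on A; P2 mixes 4/5 on P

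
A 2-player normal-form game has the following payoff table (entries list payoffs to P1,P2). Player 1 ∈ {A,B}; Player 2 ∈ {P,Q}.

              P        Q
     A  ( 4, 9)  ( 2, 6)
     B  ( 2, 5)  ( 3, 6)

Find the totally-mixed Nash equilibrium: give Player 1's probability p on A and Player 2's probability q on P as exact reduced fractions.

P1 indiff ⇒ q·4+(1-q)·2 = q·2+(1-q)·3 ⇒ q(2) = (1-q)(1) ⇒ q = 1/3
P2 indiff ⇒ p·9+(1-p)·5 = p·6+(1-p)·6 ⇒ p(3) = (1-p)(1) ⇒ p = 1/4

p=1/4, q=1/3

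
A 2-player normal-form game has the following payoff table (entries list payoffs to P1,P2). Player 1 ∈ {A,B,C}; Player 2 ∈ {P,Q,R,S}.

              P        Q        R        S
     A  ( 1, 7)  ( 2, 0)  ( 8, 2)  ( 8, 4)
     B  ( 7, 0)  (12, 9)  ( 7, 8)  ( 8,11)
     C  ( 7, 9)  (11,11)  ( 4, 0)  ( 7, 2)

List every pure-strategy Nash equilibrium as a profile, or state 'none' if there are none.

(A,P): not NE [P1→C gives 7>1]
(A,Q): not NE [P1→B gives 12>2; P2→P gives 7>0]
(A,R): not NE [P2→P gives 7>2]
(A,S): not NE [P2→P gives 7>4]
(B,P): not NE [P2→S gives 11>0]
(B,Q): not NE [P2→S gives 11>9]
(B,R): not NE [P1→A gives 8>7; P2→S gives 11>8]
(B,S): NE
(C,P): not NE [P2→Q gives 11>9]
(C,Q): not NE [P1→B gives 12>11]
(C,R): not NE [P1→A gives 8>4; P2→Q gives 11>0]
(C,S): not NE [P1→B gives 8>7; P2→Q gives 11>2]

Nash profiles: (B,S)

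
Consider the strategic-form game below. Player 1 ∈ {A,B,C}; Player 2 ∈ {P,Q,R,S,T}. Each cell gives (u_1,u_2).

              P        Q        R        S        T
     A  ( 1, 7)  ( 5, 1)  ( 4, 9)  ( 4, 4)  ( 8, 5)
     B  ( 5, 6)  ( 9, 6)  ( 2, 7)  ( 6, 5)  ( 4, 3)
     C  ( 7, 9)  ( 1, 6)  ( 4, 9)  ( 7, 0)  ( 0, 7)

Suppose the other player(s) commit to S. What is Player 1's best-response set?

BR_1 = {C}

u_1(A vs S) = 4
u_1(B vs S) = 6
u_1(C vs S) = 7
max payoff 7 at {C}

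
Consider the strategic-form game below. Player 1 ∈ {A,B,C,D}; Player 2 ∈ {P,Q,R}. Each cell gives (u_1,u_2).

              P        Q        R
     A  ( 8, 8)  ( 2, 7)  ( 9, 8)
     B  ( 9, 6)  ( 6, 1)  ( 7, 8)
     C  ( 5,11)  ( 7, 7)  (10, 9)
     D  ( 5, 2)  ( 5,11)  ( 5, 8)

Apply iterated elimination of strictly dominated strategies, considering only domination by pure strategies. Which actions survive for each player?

Remaining: P1:{A,B,C} P2:{P,R}

P1 drop D (B beats it: P:9>5 Q:6>5 R:7>5)
P2 drop Q (P beats it: A:8>7 B:6>1 C:11>7)
P1→{A,B,C} P2→{P,R}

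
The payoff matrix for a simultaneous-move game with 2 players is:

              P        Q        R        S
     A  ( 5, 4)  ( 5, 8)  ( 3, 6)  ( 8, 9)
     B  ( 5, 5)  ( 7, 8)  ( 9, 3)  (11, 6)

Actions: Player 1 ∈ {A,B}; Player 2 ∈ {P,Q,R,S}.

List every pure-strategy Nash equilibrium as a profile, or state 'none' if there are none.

PSNE = {(B,Q)}

(A,P): not NE [P2→S gives 9>4]
(A,Q): not NE [P1→B gives 7>5; P2→S gives 9>8]
(A,R): not NE [P1→B gives 9>3; P2→S gives 9>6]
(A,S): not NE [P1→B gives 11>8]
(B,P): not NE [P2→Q gives 8>5]
(B,Q): NE
(B,R): not NE [P2→Q gives 8>3]
(B,S): not NE [P2→Q gives 8>6]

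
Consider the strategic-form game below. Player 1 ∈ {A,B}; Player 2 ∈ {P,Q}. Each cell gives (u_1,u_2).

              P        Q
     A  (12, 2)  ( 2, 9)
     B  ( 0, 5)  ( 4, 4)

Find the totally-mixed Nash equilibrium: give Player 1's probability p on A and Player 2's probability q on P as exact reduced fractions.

P1 indiff ⇒ q·12+(1-q)·2 = q·0+(1-q)·4 ⇒ q(12) = (1-q)(2) ⇒ q = 1/7
P2 indiff ⇒ p·2+(1-p)·5 = p·9+(1-p)·4 ⇒ p(-7) = (1-p)(-1) ⇒ p = 1/8

P1 mixes 1/8 on A; P2 mixes 1/7 on P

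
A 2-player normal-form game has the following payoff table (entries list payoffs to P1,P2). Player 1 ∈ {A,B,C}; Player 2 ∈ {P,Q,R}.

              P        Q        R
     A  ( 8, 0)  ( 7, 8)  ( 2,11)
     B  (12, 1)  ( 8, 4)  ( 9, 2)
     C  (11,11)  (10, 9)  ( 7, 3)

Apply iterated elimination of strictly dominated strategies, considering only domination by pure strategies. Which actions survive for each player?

P1 drop A (B beats it: P:12>8 Q:8>7 R:9>2)
P2 drop R (Q beats it: B:4>2 C:9>3)
P1→{B,C} P2→{P,Q}

IESDS → P1:{B,C} P2:{P,Q}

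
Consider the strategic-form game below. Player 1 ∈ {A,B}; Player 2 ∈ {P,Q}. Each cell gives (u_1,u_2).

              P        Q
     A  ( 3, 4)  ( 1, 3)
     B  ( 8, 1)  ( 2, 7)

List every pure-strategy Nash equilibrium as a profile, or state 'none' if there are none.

NE set: (B,Q)

(A,P): not NE [P1→B gives 8>3]
(A,Q): not NE [P1→B gives 2>1; P2→P gives 4>3]
(B,P): not NE [P2→Q gives 7>1]
(B,Q): NE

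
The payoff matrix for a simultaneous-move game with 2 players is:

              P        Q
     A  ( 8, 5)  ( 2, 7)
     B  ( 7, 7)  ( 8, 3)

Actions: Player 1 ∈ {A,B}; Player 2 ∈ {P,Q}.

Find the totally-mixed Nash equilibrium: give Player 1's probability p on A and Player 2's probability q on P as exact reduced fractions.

P1 indiff ⇒ q·8+(1-q)·2 = q·7+(1-q)·8 ⇒ q(1) = (1-q)(6) ⇒ q = 6/7
P2 indiff ⇒ p·5+(1-p)·7 = p·7+(1-p)·3 ⇒ p(-2) = (1-p)(-4) ⇒ p = 2/3

P1 mixes 2/3 on A; P2 mixes 6/7 on P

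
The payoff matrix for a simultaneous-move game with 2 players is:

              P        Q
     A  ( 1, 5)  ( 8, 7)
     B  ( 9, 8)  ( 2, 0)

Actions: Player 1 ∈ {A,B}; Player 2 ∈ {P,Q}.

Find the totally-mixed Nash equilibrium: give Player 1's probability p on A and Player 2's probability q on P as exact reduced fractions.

P1 indiff ⇒ q·1+(1-q)·8 = q·9+(1-q)·2 ⇒ q(-8) = (1-q)(-6) ⇒ q = 3/7
P2 indiff ⇒ p·5+(1-p)·8 = p·7+(1-p)·0 ⇒ p(-2) = (1-p)(-8) ⇒ p = 4/5

p=4/5, q=3/7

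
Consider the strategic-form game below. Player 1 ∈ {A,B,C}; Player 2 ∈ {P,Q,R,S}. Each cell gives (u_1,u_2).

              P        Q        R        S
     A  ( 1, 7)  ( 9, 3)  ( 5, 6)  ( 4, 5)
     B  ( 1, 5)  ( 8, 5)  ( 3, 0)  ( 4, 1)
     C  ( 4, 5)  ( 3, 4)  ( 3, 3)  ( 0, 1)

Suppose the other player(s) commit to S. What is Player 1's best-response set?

P1 best: {A,B}

u_1(A vs S) = 4
u_1(B vs S) = 4
u_1(C vs S) = 0
max payoff 4 at {A,B}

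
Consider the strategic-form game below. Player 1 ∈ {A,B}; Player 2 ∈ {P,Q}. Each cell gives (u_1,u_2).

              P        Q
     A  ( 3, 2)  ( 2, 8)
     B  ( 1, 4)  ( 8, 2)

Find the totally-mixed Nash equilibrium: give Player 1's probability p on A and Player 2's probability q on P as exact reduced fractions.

(p,q) = (1/4, 3/4)

P1 indiff ⇒ q·3+(1-q)·2 = q·1+(1-q)·8 ⇒ q(2) = (1-q)(6) ⇒ q = 3/4
P2 indiff ⇒ p·2+(1-p)·4 = p·8+(1-p)·2 ⇒ p(-6) = (1-p)(-2) ⇒ p = 1/4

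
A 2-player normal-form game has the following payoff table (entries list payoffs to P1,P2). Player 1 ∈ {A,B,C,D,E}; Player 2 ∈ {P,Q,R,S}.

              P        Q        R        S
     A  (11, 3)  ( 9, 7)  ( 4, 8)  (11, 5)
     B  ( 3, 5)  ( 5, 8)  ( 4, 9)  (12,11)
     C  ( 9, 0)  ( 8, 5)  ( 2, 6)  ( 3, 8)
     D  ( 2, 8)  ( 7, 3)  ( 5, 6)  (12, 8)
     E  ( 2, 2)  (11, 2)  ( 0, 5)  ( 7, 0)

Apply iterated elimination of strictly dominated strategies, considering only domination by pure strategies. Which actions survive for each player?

Survivors P1:{A,B,D} P2:{P,R,S}

P1 drop C (A beats it: P:11>9 Q:9>8 R:4>2 S:11>3)
P2 drop Q (R beats it: A:8>7 B:9>8 D:6>3 E:5>2)
P1 drop E (A beats it: P:11>2 R:4>0 S:11>7)
P1→{A,B,D} P2→{P,R,S}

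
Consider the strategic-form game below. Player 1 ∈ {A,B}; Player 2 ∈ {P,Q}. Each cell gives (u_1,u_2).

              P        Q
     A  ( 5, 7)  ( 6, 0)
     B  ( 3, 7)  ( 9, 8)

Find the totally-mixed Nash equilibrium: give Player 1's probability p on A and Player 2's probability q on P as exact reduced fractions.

P1 indiff ⇒ q·5+(1-q)·6 = q·3+(1-q)·9 ⇒ q(2) = (1-q)(3) ⇒ q = 3/5
P2 indiff ⇒ p·7+(1-p)·7 = p·0+(1-p)·8 ⇒ p(7) = (1-p)(1) ⇒ p = 1/8

(p,q) = (1/8, 3/5)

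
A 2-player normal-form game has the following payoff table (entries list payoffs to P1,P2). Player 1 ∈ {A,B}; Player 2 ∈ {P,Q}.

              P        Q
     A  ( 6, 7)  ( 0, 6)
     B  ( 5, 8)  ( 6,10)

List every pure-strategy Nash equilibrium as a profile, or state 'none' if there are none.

(A,P): NE
(A,Q): not NE [P1→B gives 6>0; P2→P gives 7>6]
(B,P): not NE [P1→A gives 6>5; P2→Q gives 10>8]
(B,Q): NE

NE set: (A,P), (B,Q)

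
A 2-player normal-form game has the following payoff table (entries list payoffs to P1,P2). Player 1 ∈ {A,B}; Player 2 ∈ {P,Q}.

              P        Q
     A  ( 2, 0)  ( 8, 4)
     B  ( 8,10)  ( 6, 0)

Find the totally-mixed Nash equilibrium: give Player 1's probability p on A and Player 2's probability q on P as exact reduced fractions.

P1 mixes 5/7 on A; P2 mixes 1/4 on P

P1 indiff ⇒ q·2+(1-q)·8 = q·8+(1-q)·6 ⇒ q(-6) = (1-q)(-2) ⇒ q = 1/4
P2 indiff ⇒ p·0+(1-p)·10 = p·4+(1-p)·0 ⇒ p(-4) = (1-p)(-10) ⇒ p = 5/7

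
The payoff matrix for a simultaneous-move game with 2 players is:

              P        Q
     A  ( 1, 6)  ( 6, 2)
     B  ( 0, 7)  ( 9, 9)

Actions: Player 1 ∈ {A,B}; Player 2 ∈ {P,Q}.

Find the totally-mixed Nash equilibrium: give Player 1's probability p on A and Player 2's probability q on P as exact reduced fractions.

P1 indiff ⇒ q·1+(1-q)·6 = q·0+(1-q)·9 ⇒ q(1) = (1-q)(3) ⇒ q = 3/4
P2 indiff ⇒ p·6+(1-p)·7 = p·2+(1-p)·9 ⇒ p(4) = (1-p)(2) ⇒ p = 1/3

p=1/3, q=3/4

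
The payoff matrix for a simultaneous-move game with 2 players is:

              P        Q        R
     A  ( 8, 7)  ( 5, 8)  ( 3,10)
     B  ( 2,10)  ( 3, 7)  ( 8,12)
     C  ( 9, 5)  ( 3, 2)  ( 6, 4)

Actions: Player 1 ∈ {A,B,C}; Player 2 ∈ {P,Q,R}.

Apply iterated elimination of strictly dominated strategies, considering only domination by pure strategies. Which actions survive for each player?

P2 drop Q (R beats it: A:10>8 B:12>7 C:4>2)
P1 drop A (C beats it: P:9>8 R:6>3)
P1→{B,C} P2→{P,R}

Remaining: P1:{B,C} P2:{P,R}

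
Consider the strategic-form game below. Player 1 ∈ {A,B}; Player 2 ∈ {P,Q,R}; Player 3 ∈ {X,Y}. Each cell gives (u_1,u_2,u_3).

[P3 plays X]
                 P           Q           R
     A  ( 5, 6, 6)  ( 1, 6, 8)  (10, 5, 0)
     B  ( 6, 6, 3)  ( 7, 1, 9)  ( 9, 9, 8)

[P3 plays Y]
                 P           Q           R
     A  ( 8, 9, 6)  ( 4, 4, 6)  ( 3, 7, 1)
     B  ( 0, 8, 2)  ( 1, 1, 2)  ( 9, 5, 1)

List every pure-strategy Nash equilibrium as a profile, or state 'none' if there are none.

(A,P,X): not NE [P1→B gives 6>5]
(A,P,Y): NE
(A,Q,X): not NE [P1→B gives 7>1]
(A,Q,Y): not NE [P2→P gives 9>4; P3→X gives 8>6]
(A,R,X): not NE [P2→Q gives 6>5; P3→Y gives 1>0]
(A,R,Y): not NE [P1→B gives 9>3; P2→P gives 9>7]
(B,P,X): not NE [P2→R gives 9>6]
(B,P,Y): not NE [P1→A gives 8>0; P3→X gives 3>2]
(B,Q,X): not NE [P2→R gives 9>1]
(B,Q,Y): not NE [P1→A gives 4>1; P2→P gives 8>1; P3→X gives 9>2]
(B,R,X): not NE [P1→A gives 10>9]
(B,R,Y): not NE [P2→P gives 8>5; P3→X gives 8>1]

PSNE = {(A,P,Y)}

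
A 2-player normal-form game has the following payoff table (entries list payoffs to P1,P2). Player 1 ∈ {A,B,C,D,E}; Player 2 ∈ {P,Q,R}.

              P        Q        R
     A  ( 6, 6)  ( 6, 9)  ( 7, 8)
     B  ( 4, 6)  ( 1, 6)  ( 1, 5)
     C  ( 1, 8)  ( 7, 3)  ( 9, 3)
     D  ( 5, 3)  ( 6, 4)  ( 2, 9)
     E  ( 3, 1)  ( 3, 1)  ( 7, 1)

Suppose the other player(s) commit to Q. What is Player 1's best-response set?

argmax u_1 = {C}

u_1(A vs Q) = 6
u_1(B vs Q) = 1
u_1(C vs Q) = 7
u_1(D vs Q) = 6
u_1(E vs Q) = 3
max payoff 7 at {C}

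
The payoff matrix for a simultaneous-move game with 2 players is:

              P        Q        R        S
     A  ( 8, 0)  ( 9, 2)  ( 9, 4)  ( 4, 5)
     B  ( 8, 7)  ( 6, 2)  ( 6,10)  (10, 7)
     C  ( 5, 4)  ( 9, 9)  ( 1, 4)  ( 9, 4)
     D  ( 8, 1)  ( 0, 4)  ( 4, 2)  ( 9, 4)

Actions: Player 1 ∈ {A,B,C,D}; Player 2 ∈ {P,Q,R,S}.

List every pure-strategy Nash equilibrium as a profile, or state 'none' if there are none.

PSNE = {(C,Q)}

(A,P): not NE [P2→S gives 5>0]
(A,Q): not NE [P2→S gives 5>2]
(A,R): not NE [P2→S gives 5>4]
(A,S): not NE [P1→B gives 10>4]
(B,P): not NE [P2→R gives 10>7]
(B,Q): not NE [P1→C gives 9>6; P2→R gives 10>2]
(B,R): not NE [P1→A gives 9>6]
(B,S): not NE [P2→R gives 10>7]
(C,P): not NE [P1→D gives 8>5; P2→Q gives 9>4]
(C,Q): NE
(C,R): not NE [P1→A gives 9>1; P2→Q gives 9>4]
(C,S): not NE [P1→B gives 10>9; P2→Q gives 9>4]
(D,P): not NE [P2→S gives 4>1]
(D,Q): not NE [P1→C gives 9>0]
(D,R): not NE [P1→A gives 9>4; P2→S gives 4>2]
(D,S): not NE [P1→B gives 10>9]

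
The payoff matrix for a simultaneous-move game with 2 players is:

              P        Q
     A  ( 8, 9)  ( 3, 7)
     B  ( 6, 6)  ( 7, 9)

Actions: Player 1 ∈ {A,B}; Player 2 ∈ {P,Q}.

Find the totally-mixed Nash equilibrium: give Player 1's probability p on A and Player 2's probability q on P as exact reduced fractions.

(p,q) = (3/5, 2/3)

P1 indiff ⇒ q·8+(1-q)·3 = q·6+(1-q)·7 ⇒ q(2) = (1-q)(4) ⇒ q = 2/3
P2 indiff ⇒ p·9+(1-p)·6 = p·7+(1-p)·9 ⇒ p(2) = (1-p)(3) ⇒ p = 3/5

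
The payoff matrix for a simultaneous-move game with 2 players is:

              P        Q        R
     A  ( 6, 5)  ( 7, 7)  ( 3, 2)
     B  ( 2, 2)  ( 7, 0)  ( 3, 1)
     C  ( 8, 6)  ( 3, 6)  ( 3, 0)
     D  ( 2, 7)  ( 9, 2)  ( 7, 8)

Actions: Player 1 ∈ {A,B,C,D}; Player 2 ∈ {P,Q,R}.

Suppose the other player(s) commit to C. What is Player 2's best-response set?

P2 best: {P,Q}

u_2(P vs C) = 6
u_2(Q vs C) = 6
u_2(R vs C) = 0
max payoff 6 at {P,Q}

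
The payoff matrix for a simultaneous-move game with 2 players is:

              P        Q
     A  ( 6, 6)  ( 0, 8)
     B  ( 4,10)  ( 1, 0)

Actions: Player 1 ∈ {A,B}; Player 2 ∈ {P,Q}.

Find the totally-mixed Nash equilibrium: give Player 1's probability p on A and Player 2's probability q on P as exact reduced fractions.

P1 mixes 5/6 on A; P2 mixes 1/3 on P

P1 indiff ⇒ q·6+(1-q)·0 = q·4+(1-q)·1 ⇒ q(2) = (1-q)(1) ⇒ q = 1/3
P2 indiff ⇒ p·6+(1-p)·10 = p·8+(1-p)·0 ⇒ p(-2) = (1-p)(-10) ⇒ p = 5/6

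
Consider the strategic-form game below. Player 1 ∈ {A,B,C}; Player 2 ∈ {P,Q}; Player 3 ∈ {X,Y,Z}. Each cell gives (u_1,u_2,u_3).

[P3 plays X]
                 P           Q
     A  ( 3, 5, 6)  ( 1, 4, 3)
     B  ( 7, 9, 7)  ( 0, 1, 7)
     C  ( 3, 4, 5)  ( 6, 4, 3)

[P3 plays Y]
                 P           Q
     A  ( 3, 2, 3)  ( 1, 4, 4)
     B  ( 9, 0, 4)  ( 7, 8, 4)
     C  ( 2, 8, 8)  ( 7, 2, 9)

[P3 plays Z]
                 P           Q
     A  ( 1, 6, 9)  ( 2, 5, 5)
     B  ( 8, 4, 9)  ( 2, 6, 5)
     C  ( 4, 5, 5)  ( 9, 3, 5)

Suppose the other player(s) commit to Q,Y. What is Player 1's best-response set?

u_1(A vs Q,Y) = 1
u_1(B vs Q,Y) = 7
u_1(C vs Q,Y) = 7
max payoff 7 at {B,C}

P1 best: {B,C}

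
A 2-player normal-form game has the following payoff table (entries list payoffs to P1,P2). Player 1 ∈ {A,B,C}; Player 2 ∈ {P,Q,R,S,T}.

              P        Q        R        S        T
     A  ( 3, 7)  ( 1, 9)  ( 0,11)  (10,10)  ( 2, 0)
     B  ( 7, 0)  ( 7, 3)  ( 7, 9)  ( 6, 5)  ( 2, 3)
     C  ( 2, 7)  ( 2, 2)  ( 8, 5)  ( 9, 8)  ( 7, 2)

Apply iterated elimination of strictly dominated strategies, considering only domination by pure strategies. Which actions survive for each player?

Remaining: P1:{A,C} P2:{R,S}

P2 drop P (S beats it: A:10>7 B:5>0 C:8>7)
P2 drop Q (R beats it: A:11>9 B:9>3 C:5>2)
P1 drop B (C beats it: R:8>7 S:9>6 T:7>2)
P2 drop T (R beats it: A:11>0 C:5>2)
P1→{A,C} P2→{R,S}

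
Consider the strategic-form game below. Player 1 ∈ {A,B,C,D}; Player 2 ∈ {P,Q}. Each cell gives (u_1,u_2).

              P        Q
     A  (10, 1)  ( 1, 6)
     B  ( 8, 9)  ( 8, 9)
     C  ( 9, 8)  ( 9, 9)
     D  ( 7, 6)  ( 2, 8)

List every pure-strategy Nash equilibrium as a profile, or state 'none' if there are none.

(A,P): not NE [P2→Q gives 6>1]
(A,Q): not NE [P1→C gives 9>1]
(B,P): not NE [P1→A gives 10>8]
(B,Q): not NE [P1→C gives 9>8]
(C,P): not NE [P1→A gives 10>9; P2→Q gives 9>8]
(C,Q): NE
(D,P): not NE [P1→A gives 10>7; P2→Q gives 8>6]
(D,Q): not NE [P1→C gives 9>2]

Nash profiles: (C,Q)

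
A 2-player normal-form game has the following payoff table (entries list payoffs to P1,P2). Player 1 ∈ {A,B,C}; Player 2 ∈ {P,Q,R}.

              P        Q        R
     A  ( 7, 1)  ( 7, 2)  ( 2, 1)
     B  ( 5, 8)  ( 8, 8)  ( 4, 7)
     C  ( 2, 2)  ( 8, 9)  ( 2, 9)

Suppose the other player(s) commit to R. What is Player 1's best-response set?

BR_1 = {B}

u_1(A vs R) = 2
u_1(B vs R) = 4
u_1(C vs R) = 2
max payoff 4 at {B}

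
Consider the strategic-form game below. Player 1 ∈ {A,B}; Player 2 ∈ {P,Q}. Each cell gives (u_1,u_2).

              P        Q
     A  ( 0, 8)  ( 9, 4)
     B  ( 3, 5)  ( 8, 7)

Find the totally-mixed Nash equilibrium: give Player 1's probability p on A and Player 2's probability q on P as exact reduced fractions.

P1 indiff ⇒ q·0+(1-q)·9 = q·3+(1-q)·8 ⇒ q(-3) = (1-q)(-1) ⇒ q = 1/4
P2 indiff ⇒ p·8+(1-p)·5 = p·4+(1-p)·7 ⇒ p(4) = (1-p)(2) ⇒ p = 1/3

P1 mixes 1/3 on A; P2 mixes 1/4 on P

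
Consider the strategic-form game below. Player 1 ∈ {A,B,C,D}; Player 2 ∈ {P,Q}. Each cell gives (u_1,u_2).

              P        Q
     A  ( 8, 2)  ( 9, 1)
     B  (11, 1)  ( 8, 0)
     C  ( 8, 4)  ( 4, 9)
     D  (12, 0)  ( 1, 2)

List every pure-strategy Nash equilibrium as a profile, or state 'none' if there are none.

(A,P): not NE [P1→D gives 12>8]
(A,Q): not NE [P2→P gives 2>1]
(B,P): not NE [P1→D gives 12>11]
(B,Q): not NE [P1→A gives 9>8; P2→P gives 1>0]
(C,P): not NE [P1→D gives 12>8; P2→Q gives 9>4]
(C,Q): not NE [P1→A gives 9>4]
(D,P): not NE [P2→Q gives 2>0]
(D,Q): not NE [P1→A gives 9>1]

PSNE: ∅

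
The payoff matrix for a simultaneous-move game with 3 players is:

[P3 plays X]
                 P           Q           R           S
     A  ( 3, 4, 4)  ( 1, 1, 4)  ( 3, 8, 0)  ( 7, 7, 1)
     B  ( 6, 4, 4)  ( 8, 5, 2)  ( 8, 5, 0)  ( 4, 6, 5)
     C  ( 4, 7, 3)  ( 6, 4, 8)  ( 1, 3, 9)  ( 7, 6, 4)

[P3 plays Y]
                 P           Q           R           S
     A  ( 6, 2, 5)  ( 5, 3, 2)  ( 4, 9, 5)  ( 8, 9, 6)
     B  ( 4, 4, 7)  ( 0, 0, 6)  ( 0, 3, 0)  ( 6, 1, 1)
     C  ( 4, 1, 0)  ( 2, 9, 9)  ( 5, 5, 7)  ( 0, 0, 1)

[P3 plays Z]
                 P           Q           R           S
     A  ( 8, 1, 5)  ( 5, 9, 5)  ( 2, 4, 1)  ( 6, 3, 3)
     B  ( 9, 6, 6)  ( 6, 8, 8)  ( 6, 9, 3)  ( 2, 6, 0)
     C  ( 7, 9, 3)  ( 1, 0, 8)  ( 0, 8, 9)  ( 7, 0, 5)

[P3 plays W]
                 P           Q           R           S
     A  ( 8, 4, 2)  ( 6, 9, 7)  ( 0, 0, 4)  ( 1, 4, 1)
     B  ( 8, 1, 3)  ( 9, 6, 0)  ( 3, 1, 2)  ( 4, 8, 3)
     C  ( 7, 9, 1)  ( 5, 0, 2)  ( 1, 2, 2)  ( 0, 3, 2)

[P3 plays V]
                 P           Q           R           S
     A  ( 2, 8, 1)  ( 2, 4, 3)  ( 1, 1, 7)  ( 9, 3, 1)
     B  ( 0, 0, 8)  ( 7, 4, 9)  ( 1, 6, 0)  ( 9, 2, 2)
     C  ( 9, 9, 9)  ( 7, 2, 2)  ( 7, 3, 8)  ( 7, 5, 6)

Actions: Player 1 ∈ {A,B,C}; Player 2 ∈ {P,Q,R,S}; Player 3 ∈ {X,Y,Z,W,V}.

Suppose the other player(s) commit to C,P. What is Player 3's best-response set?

u_3(X vs C,P) = 3
u_3(Y vs C,P) = 0
u_3(Z vs C,P) = 3
u_3(W vs C,P) = 1
u_3(V vs C,P) = 9
max payoff 9 at {V}

argmax u_3 = {V}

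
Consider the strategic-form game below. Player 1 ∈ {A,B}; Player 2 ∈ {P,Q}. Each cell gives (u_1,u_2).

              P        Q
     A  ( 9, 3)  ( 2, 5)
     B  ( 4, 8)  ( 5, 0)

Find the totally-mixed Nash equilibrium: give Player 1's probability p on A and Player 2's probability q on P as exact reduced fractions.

P1 indiff ⇒ q·9+(1-q)·2 = q·4+(1-q)·5 ⇒ q(5) = (1-q)(3) ⇒ q = 3/8
P2 indiff ⇒ p·3+(1-p)·8 = p·5+(1-p)·0 ⇒ p(-2) = (1-p)(-8) ⇒ p = 4/5

P1 mixes 4/5 on A; P2 mixes 3/8 on P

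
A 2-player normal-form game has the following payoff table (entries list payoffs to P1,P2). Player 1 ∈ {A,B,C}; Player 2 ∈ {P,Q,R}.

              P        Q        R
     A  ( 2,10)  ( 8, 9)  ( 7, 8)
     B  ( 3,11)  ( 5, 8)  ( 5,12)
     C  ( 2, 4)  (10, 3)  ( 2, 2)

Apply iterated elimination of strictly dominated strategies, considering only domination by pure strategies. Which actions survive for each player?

IESDS → P1:{A,B} P2:{P,R}

P2 drop Q (P beats it: A:10>9 B:11>8 C:4>3)
P1 drop C (B beats it: P:3>2 R:5>2)
P1→{A,B} P2→{P,R}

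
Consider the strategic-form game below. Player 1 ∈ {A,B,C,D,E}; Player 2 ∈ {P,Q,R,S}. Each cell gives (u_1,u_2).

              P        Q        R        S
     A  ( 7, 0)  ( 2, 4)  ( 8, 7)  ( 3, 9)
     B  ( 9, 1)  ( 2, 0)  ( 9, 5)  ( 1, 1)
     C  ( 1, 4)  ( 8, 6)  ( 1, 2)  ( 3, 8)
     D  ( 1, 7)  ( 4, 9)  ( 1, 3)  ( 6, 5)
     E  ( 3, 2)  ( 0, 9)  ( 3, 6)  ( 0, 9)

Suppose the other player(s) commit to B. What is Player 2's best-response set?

u_2(P vs B) = 1
u_2(Q vs B) = 0
u_2(R vs B) = 5
u_2(S vs B) = 1
max payoff 5 at {R}

P2 best: {R}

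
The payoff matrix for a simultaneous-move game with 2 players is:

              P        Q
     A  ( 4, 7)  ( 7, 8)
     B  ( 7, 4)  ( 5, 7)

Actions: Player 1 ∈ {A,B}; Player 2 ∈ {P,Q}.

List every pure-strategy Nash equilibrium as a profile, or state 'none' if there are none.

(A,P): not NE [P1→B gives 7>4; P2→Q gives 8>7]
(A,Q): NE
(B,P): not NE [P2→Q gives 7>4]
(B,Q): not NE [P1→A gives 7>5]

NE set: (A,Q)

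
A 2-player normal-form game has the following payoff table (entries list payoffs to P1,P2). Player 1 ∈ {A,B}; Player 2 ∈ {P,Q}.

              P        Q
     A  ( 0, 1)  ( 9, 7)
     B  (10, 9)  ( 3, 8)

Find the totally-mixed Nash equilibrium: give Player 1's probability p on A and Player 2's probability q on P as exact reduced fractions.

P1 mixes 1/7 on A; P2 mixes 3/8 on P

P1 indiff ⇒ q·0+(1-q)·9 = q·10+(1-q)·3 ⇒ q(-10) = (1-q)(-6) ⇒ q = 3/8
P2 indiff ⇒ p·1+(1-p)·9 = p·7+(1-p)·8 ⇒ p(-6) = (1-p)(-1) ⇒ p = 1/7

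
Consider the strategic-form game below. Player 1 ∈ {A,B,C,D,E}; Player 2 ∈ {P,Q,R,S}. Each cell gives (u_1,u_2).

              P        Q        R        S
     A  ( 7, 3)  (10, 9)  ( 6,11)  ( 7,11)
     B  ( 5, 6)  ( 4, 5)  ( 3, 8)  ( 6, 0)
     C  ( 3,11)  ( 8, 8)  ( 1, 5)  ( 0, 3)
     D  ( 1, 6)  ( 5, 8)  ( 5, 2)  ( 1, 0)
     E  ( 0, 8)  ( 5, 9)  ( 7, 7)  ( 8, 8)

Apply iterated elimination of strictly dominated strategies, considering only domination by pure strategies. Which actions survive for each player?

P1 drop B (A beats it: P:7>5 Q:10>4 R:6>3 S:7>6)
P1 drop C (A beats it: P:7>3 Q:10>8 R:6>1 S:7>0)
P1 drop D (A beats it: P:7>1 Q:10>5 R:6>5 S:7>1)
P2 drop P (Q beats it: A:9>3 E:9>8)
P1→{A,E} P2→{Q,R,S}

IESDS → P1:{A,E} P2:{Q,R,S}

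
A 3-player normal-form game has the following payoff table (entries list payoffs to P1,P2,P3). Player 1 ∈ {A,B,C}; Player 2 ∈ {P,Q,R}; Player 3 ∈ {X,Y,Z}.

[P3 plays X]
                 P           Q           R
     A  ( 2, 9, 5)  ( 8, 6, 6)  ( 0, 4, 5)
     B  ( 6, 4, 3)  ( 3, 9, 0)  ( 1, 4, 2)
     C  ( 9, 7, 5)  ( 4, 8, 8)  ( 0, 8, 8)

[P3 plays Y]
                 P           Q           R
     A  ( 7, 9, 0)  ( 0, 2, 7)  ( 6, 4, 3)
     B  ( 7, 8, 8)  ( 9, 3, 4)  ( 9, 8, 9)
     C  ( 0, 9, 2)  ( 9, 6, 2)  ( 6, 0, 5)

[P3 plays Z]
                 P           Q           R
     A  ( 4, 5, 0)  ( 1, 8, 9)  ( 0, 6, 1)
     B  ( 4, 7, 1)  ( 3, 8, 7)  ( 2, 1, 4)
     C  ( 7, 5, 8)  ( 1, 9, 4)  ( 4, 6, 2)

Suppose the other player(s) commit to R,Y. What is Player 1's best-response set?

u_1(A vs R,Y) = 6
u_1(B vs R,Y) = 9
u_1(C vs R,Y) = 6
max payoff 9 at {B}

BR_1 = {B}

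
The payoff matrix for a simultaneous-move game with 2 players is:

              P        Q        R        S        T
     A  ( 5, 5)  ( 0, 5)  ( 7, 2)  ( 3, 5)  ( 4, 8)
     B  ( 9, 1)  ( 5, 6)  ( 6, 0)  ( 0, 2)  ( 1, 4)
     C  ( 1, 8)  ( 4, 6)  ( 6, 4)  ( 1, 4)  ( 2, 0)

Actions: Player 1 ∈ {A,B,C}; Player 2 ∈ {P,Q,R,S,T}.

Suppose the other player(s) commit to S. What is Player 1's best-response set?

BR_1 = {A}

u_1(A vs S) = 3
u_1(B vs S) = 0
u_1(C vs S) = 1
max payoff 3 at {A}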